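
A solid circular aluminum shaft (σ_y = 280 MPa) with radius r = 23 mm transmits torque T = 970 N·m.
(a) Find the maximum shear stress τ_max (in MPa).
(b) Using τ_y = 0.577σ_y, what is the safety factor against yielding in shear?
(a) For a solid circular shaft, τ_max = T·r/J with J = π·r^4/2, i.e. τ_max = 2·T / (π·r^3). Convert r = 23 mm = 0.023 m.
  τ_max = (2 × 970) / (π × 0.023^3) = 5.075 × 10⁷ Pa = 50.75 MPa
(b) τ_y = 0.577 × 280 = 161.56 MPa
  SF = τ_y/τ_max = 161.56 / 50.75 = 3.183
Final answer: (a) τ_max = 50.75 MPa, (b) SF = 3.183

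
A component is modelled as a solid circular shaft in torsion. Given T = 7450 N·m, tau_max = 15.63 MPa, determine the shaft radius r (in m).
Model: a solid circular shaft in torsion, so tau_max = (2·T) / (π·r^3).
Solve for r: r = ((2·T) / (π·tau_max))^(1/3).
Convert to SI units:
  tau_max = 15.63 MPa = 1.563 × 10⁷ Pa
Substitute:
  r = ((2 × 7450) / (π × (1.563 × 10⁷)))^(1/3)
  r = 0.0672 m
Final answer: r = 0.0672 m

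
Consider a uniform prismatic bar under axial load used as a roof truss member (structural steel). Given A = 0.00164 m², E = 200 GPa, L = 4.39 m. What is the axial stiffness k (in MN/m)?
Model: a uniform prismatic bar under axial load, so k = (A·E) / L.
Convert to SI units:
  E = 200 GPa = 2 × 10¹¹ Pa
Substitute:
  k = (0.00164 × (2 × 10¹¹)) / 4.39
  k = 7.472 × 10⁷ N/m
Convert: k = 7.472 × 10⁷ N/m = 74.72 MN/m
Final answer: k = 74.72 MN/m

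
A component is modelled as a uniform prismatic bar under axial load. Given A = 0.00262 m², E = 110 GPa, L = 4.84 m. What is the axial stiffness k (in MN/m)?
Model: a uniform prismatic bar under axial load, so k = (A·E) / L.
Convert to SI units:
  E = 110 GPa = 1.1 × 10¹¹ Pa
Substitute:
  k = (0.00262 × (1.1 × 10¹¹)) / 4.84
  k = 5.955 × 10⁷ N/m
Convert: k = 5.955 × 10⁷ N/m = 59.55 MN/m
Final answer: k = 59.55 MN/m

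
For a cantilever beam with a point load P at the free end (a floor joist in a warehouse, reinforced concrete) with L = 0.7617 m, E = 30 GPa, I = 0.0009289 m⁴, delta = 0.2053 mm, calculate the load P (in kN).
Model: a cantilever beam with a point load P at the free end, so delta = (P·L^3) / (3·E·I).
Solve for P: P = (3·delta·E·I) / L^3.
Convert to SI units:
  E = 30 GPa = 3 × 10¹⁰ Pa
  delta = 0.2053 mm = 0.0002053 m
Substitute:
  P = (3 × 0.0002053 × (3 × 10¹⁰) × 0.0009289) / 0.7617^3
  P = 38840 N
Convert: P = 38840 N = 38.84 kN
Final answer: P = 38.84 kN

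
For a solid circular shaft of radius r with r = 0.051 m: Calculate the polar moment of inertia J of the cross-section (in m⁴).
Model: a solid circular shaft of radius r, so J = (π·r^4) / 2.
Substitute:
  J = (π × 0.051^4) / 2
  J = 1.063 × 10⁻⁵ m⁴
Final answer: J = 1.063 × 10⁻⁵ m⁴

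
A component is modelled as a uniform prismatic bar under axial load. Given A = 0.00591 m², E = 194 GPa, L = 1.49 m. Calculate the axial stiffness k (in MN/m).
Model: a uniform prismatic bar under axial load, so k = (A·E) / L.
Convert to SI units:
  E = 194 GPa = 1.94 × 10¹¹ Pa
Substitute:
  k = (0.00591 × (1.94 × 10¹¹)) / 1.49
  k = 7.695 × 10⁸ N/m
Convert: k = 7.695 × 10⁸ N/m = 769.5 MN/m
Final answer: k = 769.5 MN/m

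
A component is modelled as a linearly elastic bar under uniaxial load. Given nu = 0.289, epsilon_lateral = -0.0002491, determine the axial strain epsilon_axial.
Model: a linearly elastic bar under uniaxial load, so epsilon_lateral = -nu·epsilon_axial.
Solve for epsilon_axial: epsilon_axial = -epsilon_lateral / nu.
Substitute:
  epsilon_axial = -(-0.0002491) / 0.289
  epsilon_axial = 0.0008619
Final answer: epsilon_axial = 0.0008619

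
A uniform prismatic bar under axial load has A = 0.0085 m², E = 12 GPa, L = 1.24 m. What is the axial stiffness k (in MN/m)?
Model: a uniform prismatic bar under axial load, so k = (A·E) / L.
Convert to SI units:
  E = 12 GPa = 1.2 × 10¹⁰ Pa
Substitute:
  k = (0.0085 × (1.2 × 10¹⁰)) / 1.24
  k = 8.226 × 10⁷ N/m
Convert: k = 8.226 × 10⁷ N/m = 82.26 MN/m
Final answer: k = 82.26 MN/m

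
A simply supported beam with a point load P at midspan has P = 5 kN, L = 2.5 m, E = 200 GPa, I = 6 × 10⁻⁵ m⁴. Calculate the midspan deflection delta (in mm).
Model: a simply supported beam with a point load P at midspan, so delta = (P·L^3) / (48·E·I).
Convert to SI units:
  P = 5 kN = 5000 N
  E = 200 GPa = 2 × 10¹¹ Pa
Substitute:
  delta = (5000 × 2.5^3) / (48 × (2 × 10¹¹) × (6 × 10⁻⁵))
  delta = 0.0001356 m
Convert: delta = 0.0001356 m = 0.1356 mm
Final answer: delta = 0.1356 mm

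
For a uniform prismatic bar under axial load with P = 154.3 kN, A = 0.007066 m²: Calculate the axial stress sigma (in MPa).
Model: a uniform prismatic bar under axial load, so sigma = P / A.
Convert to SI units:
  P = 154.3 kN = 154300 N
Substitute:
  sigma = 154300 / 0.007066
  sigma = 2.184 × 10⁷ Pa
Convert: sigma = 2.184 × 10⁷ Pa = 21.84 MPa
Final answer: sigma = 21.84 MPa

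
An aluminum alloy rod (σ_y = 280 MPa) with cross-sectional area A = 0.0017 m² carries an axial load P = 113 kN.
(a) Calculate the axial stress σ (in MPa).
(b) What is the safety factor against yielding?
(a) Axial stress σ = P/A. Convert P = 113 kN = 113000 N.
  σ = 113000 / 0.0017 = 6.647 × 10⁷ Pa = 66.47 MPa
(b) Safety factor SF = σ_y/σ = 280 / 66.47 = 4.212
Final answer: (a) σ = 66.47 MPa, (b) SF = 4.212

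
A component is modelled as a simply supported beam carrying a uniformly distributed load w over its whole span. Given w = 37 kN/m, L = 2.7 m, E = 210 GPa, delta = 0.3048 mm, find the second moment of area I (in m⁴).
Model: a simply supported beam carrying a uniformly distributed load w over its whole span, so delta = (5·w·L^4) / (384·E·I).
Solve for I: I = (5·w·L^4) / (384·delta·E).
Convert to SI units:
  w = 37 kN/m = 37000 N/m
  E = 210 GPa = 2.1 × 10¹¹ Pa
  delta = 0.3048 mm = 0.0003048 m
Substitute:
  I = (5 × 37000 × 2.7^4) / (384 × 0.0003048 × (2.1 × 10¹¹))
  I = 0.0004 m⁴
Final answer: I = 0.0004 m⁴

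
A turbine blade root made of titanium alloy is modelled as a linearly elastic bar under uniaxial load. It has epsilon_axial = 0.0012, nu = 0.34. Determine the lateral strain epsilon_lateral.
Model: a linearly elastic bar under uniaxial load, so epsilon_lateral = -nu·epsilon_axial.
Substitute:
  epsilon_lateral = -(0.34 × 0.0012)
  epsilon_lateral = -0.000408
Final answer: epsilon_lateral = -0.000408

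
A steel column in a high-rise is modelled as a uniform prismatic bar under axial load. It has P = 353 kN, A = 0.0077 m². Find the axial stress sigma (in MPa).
Model: a uniform prismatic bar under axial load, so sigma = P / A.
Convert to SI units:
  P = 353 kN = 353000 N
Substitute:
  sigma = 353000 / 0.0077
  sigma = 4.584 × 10⁷ Pa
Convert: sigma = 4.584 × 10⁷ Pa = 45.84 MPa
Final answer: sigma = 45.84 MPa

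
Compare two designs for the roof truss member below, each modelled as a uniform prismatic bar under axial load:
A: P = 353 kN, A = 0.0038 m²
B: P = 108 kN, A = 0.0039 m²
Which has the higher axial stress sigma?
Model: a uniform prismatic bar under axial load, so sigma = P / A (SI units).
  A: sigma = 353000 / 0.0038 = 9.289 × 10⁷ Pa = 92.89 MPa
  B: sigma = 108000 / 0.0039 = 2.769 × 10⁷ Pa = 27.69 MPa
92.89 MPa > 27.69 MPa, so A is larger.
Final answer: A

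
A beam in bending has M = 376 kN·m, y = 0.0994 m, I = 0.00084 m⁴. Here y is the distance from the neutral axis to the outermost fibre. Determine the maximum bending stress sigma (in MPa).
Model: a beam in bending, so sigma = (M·y) / I.
Convert to SI units:
  M = 376 kN·m = 376000 N·m
Substitute:
  sigma = (376000 × 0.0994) / 0.00084
  sigma = 4.449 × 10⁷ Pa
Convert: sigma = 4.449 × 10⁷ Pa = 44.49 MPa
Final answer: sigma = 44.49 MPa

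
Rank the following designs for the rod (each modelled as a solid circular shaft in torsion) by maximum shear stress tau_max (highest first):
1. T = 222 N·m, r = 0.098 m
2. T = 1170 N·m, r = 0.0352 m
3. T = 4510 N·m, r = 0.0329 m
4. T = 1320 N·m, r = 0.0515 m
Model: a solid circular shaft in torsion, so tau_max = (2·T) / (π·r^3) (SI units).
  Case 1: tau_max = (2 × 222) / (π × 0.098^3) = 150200 Pa = 0.1502 MPa
  Case 2: tau_max = (2 × 1170) / (π × 0.0352^3) = 1.708 × 10⁷ Pa = 17.08 MPa
  Case 3: tau_max = (2 × 4510) / (π × 0.0329^3) = 8.062 × 10⁷ Pa = 80.62 MPa
  Case 4: tau_max = (2 × 1320) / (π × 0.0515^3) = 6.152 × 10⁶ Pa = 6.152 MPa
Ordering: 80.62 MPa (case 3) > 17.08 MPa (case 2) > 6.152 MPa (case 4) > 0.1502 MPa (case 1)
Final answer: 3, 2, 4, 1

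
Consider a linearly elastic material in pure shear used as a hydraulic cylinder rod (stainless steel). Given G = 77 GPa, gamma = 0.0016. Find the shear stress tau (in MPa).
Model: a linearly elastic material in pure shear, so tau = G·gamma.
Convert to SI units:
  G = 77 GPa = 7.7 × 10¹⁰ Pa
Substitute:
  tau = (7.7 × 10¹⁰) × 0.0016
  tau = 1.232 × 10⁸ Pa
Convert: tau = 1.232 × 10⁸ Pa = 123.2 MPa
Final answer: tau = 123.2 MPa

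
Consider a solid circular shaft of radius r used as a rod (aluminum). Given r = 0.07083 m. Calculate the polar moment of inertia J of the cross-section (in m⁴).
Model: a solid circular shaft of radius r, so J = (π·r^4) / 2.
Substitute:
  J = (π × 0.07083^4) / 2
  J = 3.954 × 10⁻⁵ m⁴
Final answer: J = 3.954 × 10⁻⁵ m⁴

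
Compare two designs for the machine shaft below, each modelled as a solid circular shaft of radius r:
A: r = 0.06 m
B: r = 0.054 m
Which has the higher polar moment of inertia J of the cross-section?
Model: a solid circular shaft of radius r, so J = (π·r^4) / 2 (SI units).
  A: J = (π × 0.06^4) / 2 = 2.036 × 10⁻⁵ m⁴
  B: J = (π × 0.054^4) / 2 = 1.336 × 10⁻⁵ m⁴
2.036 × 10⁻⁵ m⁴ > 1.336 × 10⁻⁵ m⁴, so A is larger.
Final answer: A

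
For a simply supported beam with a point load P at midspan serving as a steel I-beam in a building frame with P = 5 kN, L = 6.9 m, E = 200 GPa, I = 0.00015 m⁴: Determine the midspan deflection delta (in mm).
Model: a simply supported beam with a point load P at midspan, so delta = (P·L^3) / (48·E·I).
Convert to SI units:
  P = 5 kN = 5000 N
  E = 200 GPa = 2 × 10¹¹ Pa
Substitute:
  delta = (5000 × 6.9^3) / (48 × (2 × 10¹¹) × 0.00015)
  delta = 0.001141 m
Convert: delta = 0.001141 m = 1.141 mm
Final answer: delta = 1.141 mm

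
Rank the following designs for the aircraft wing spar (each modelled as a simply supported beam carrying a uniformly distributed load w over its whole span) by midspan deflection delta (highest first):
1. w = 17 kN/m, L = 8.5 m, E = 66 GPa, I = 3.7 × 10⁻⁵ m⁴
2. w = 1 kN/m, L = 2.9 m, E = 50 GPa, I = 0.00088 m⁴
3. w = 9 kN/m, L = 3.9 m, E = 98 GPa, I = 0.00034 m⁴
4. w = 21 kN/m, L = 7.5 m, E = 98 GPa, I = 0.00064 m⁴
Model: a simply supported beam carrying a uniformly distributed load w over its whole span, so delta = (5·w·L^4) / (384·E·I) (SI units).
  Case 1: delta = (5 × 17000 × 8.5^4) / (384 × (6.6 × 10¹⁰) × (3.7 × 10⁻⁵)) = 0.4732 m = 473.2 mm
  Case 2: delta = (5 × 1000 × 2.9^4) / (384 × (5 × 10¹⁰) × 0.00088) = 2.093 × 10⁻⁵ m = 0.02093 mm
  Case 3: delta = (5 × 9000 × 3.9^4) / (384 × (9.8 × 10¹⁰) × 0.00034) = 0.0008136 m = 0.8136 mm
  Case 4: delta = (5 × 21000 × 7.5^4) / (384 × (9.8 × 10¹⁰) × 0.00064) = 0.01379 m = 13.79 mm
Ordering: 473.2 mm (case 1) > 13.79 mm (case 4) > 0.8136 mm (case 3) > 0.02093 mm (case 2)
Final answer: 1, 4, 3, 2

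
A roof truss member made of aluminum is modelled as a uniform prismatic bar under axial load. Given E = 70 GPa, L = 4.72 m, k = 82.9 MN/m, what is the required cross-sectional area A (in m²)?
Model: a uniform prismatic bar under axial load, so k = (A·E) / L.
Solve for A: A = (k·L) / E.
Convert to SI units:
  E = 70 GPa = 7 × 10¹⁰ Pa
  k = 82.9 MN/m = 8.29 × 10⁷ N/m
Substitute:
  A = ((8.29 × 10⁷) × 4.72) / (7 × 10¹⁰)
  A = 0.00559 m²
Final answer: A = 0.00559 m²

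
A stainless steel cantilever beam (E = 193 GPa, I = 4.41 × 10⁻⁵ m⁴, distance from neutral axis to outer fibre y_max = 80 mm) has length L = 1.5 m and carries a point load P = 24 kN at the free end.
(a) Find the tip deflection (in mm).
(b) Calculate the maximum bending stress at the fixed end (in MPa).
(a) Tip deflection of a cantilever with an end point load: δ = P·L^3 / (3·E·I). Convert P = 24 kN = 24000 N, E = 193 GPa = 1.93 × 10¹¹ Pa.
  δ = (24000 × 1.5^3) / (3 × (1.93 × 10¹¹) × (4.41 × 10⁻⁵)) = 0.003172 m = 3.172 mm
(b) Maximum bending moment at the fixed end: M = P·L = 24000 × 1.5 = 36000 N·m. Convert y_max = 80 mm = 0.08 m.
  σ = M·y_max / I = (36000 × 0.08) / (4.41 × 10⁻⁵) = 6.531 × 10⁷ Pa = 65.31 MPa
Final answer: (a) δ = 3.172 mm, (b) σ = 65.31 MPa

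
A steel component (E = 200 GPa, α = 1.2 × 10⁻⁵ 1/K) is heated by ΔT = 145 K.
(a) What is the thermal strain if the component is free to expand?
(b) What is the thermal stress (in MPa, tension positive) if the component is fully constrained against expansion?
(a) Free thermal strain ε_th = α·ΔT = (1.2 × 10⁻⁵) × 145 = 0.00174
(b) Fully constrained, the expansion is suppressed, so σ = -E·α·ΔT. Convert E = 200 GPa = 2 × 10¹¹ Pa.
  σ = -(2 × 10¹¹) × (1.2 × 10⁻⁵) × 145 = -3.48 × 10⁸ Pa = -348 MPa (compressive)
Final answer: (a) ε_th = 0.00174, (b) σ = -348 MPa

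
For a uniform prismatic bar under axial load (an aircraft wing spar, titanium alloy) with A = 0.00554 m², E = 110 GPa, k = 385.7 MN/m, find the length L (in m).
Model: a uniform prismatic bar under axial load, so k = (A·E) / L.
Solve for L: L = (A·E) / k.
Convert to SI units:
  E = 110 GPa = 1.1 × 10¹¹ Pa
  k = 385.7 MN/m = 3.857 × 10⁸ N/m
Substitute:
  L = (0.00554 × (1.1 × 10¹¹)) / (3.857 × 10⁸)
  L = 1.58 m
Final answer: L = 1.58 m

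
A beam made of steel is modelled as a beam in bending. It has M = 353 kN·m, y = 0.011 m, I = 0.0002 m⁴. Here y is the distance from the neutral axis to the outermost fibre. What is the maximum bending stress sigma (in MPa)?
Model: a beam in bending, so sigma = (M·y) / I.
Convert to SI units:
  M = 353 kN·m = 353000 N·m
Substitute:
  sigma = (353000 × 0.011) / 0.0002
  sigma = 1.942 × 10⁷ Pa
Convert: sigma = 1.942 × 10⁷ Pa = 19.42 MPa
Final answer: sigma = 19.42 MPa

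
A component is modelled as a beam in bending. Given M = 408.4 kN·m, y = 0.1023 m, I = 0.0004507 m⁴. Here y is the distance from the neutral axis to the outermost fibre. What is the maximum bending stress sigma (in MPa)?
Model: a beam in bending, so sigma = (M·y) / I.
Convert to SI units:
  M = 408.4 kN·m = 408400 N·m
Substitute:
  sigma = (408400 × 0.1023) / 0.0004507
  sigma = 9.27 × 10⁷ Pa
Convert: sigma = 9.27 × 10⁷ Pa = 92.7 MPa
Final answer: sigma = 92.7 MPa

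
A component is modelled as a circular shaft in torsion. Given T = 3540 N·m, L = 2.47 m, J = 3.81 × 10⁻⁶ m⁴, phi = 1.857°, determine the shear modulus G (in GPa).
Model: a circular shaft in torsion, so phi = (T·L) / (G·J).
Solve for G: G = (T·L) / (phi·J).
Convert to SI units:
  phi = 1.857° = 0.03241 rad
Substitute:
  G = (3540 × 2.47) / (0.03241 × (3.81 × 10⁻⁶))
  G = 7.081 × 10¹⁰ Pa
Convert: G = 7.081 × 10¹⁰ Pa = 70.81 GPa
Final answer: G = 70.81 GPa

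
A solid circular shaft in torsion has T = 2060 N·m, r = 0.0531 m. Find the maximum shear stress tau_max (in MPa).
Model: a solid circular shaft in torsion, so tau_max = (2·T) / (π·r^3).
Substitute:
  tau_max = (2 × 2060) / (π × 0.0531^3)
  tau_max = 8.759 × 10⁶ Pa
Convert: tau_max = 8.759 × 10⁶ Pa = 8.759 MPa
Final answer: tau_max = 8.759 MPa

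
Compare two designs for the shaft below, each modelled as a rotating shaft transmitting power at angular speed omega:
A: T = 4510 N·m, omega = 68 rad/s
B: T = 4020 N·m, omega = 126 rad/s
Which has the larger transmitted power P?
Model: a rotating shaft transmitting power at angular speed omega, so P = T·omega (SI units).
  A: P = 4510 × 68 = 306700 W = 306.7 kW
  B: P = 4020 × 126 = 506500 W = 506.5 kW
506.5 kW > 306.7 kW, so B is larger.
Final answer: B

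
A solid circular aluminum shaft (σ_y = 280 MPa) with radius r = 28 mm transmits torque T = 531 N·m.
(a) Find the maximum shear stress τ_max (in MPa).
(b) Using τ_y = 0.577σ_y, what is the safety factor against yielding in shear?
(a) For a solid circular shaft, τ_max = T·r/J with J = π·r^4/2, i.e. τ_max = 2·T / (π·r^3). Convert r = 28 mm = 0.028 m.
  τ_max = (2 × 531) / (π × 0.028^3) = 1.54 × 10⁷ Pa = 15.4 MPa
(b) τ_y = 0.577 × 280 = 161.56 MPa
  SF = τ_y/τ_max = 161.56 / 15.4 = 10.49
Final answer: (a) τ_max = 15.4 MPa, (b) SF = 10.49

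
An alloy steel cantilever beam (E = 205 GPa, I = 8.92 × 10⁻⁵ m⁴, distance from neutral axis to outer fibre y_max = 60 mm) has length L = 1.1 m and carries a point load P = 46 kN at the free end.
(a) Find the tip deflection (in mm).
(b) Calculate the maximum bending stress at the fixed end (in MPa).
(a) Tip deflection of a cantilever with an end point load: δ = P·L^3 / (3·E·I). Convert P = 46 kN = 46000 N, E = 205 GPa = 2.05 × 10¹¹ Pa.
  δ = (46000 × 1.1^3) / (3 × (2.05 × 10¹¹) × (8.92 × 10⁻⁵)) = 0.001116 m = 1.116 mm
(b) Maximum bending moment at the fixed end: M = P·L = 46000 × 1.1 = 50600 N·m. Convert y_max = 60 mm = 0.06 m.
  σ = M·y_max / I = (50600 × 0.06) / (8.92 × 10⁻⁵) = 3.404 × 10⁷ Pa = 34.04 MPa
Final answer: (a) δ = 1.116 mm, (b) σ = 34.04 MPa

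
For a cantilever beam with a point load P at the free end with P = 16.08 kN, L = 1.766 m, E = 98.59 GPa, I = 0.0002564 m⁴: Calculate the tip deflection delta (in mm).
Model: a cantilever beam with a point load P at the free end, so delta = (P·L^3) / (3·E·I).
Convert to SI units:
  P = 16.08 kN = 16080 N
  E = 98.59 GPa = 9.859 × 10¹⁰ Pa
Substitute:
  delta = (16080 × 1.766^3) / (3 × (9.859 × 10¹⁰) × 0.0002564)
  delta = 0.001168 m
Convert: delta = 0.001168 m = 1.168 mm
Final answer: delta = 1.168 mm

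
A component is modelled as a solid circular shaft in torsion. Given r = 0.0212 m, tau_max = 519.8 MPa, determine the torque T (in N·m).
Model: a solid circular shaft in torsion, so tau_max = (2·T) / (π·r^3).
Solve for T: T = (π·tau_max·r^3) / 2.
Convert to SI units:
  tau_max = 519.8 MPa = 5.198 × 10⁸ Pa
Substitute:
  T = (π × (5.198 × 10⁸) × 0.0212^3) / 2
  T = 7780 N·m
Final answer: T = 7780 N·m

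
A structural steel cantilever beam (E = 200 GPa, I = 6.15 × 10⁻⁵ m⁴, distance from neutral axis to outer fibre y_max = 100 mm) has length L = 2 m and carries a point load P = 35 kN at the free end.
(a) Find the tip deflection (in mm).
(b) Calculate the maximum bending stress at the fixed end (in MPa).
(a) Tip deflection of a cantilever with an end point load: δ = P·L^3 / (3·E·I). Convert P = 35 kN = 35000 N, E = 200 GPa = 2 × 10¹¹ Pa.
  δ = (35000 × 2^3) / (3 × (2 × 10¹¹) × (6.15 × 10⁻⁵)) = 0.007588 m = 7.588 mm
(b) Maximum bending moment at the fixed end: M = P·L = 35000 × 2 = 70000 N·m. Convert y_max = 100 mm = 0.1 m.
  σ = M·y_max / I = (70000 × 0.1) / (6.15 × 10⁻⁵) = 1.138 × 10⁸ Pa = 113.8 MPa
Final answer: (a) δ = 7.588 mm, (b) σ = 113.8 MPa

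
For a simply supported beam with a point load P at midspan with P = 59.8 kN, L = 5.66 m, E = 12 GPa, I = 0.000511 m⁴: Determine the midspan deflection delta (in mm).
Model: a simply supported beam with a point load P at midspan, so delta = (P·L^3) / (48·E·I).
Convert to SI units:
  P = 59.8 kN = 59800 N
  E = 12 GPa = 1.2 × 10¹⁰ Pa
Substitute:
  delta = (59800 × 5.66^3) / (48 × (1.2 × 10¹⁰) × 0.000511)
  delta = 0.03684 m
Convert: delta = 0.03684 m = 36.84 mm
Final answer: delta = 36.84 mm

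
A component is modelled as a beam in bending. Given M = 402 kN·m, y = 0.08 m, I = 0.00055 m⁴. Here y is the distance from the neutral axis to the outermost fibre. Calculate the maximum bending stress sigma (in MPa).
Model: a beam in bending, so sigma = (M·y) / I.
Convert to SI units:
  M = 402 kN·m = 402000 N·m
Substitute:
  sigma = (402000 × 0.08) / 0.00055
  sigma = 5.847 × 10⁷ Pa
Convert: sigma = 5.847 × 10⁷ Pa = 58.47 MPa
Final answer: sigma = 58.47 MPa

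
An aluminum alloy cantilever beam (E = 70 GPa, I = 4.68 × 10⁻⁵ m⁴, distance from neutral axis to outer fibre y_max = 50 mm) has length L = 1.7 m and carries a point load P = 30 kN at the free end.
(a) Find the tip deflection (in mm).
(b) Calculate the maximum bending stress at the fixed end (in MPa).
(a) Tip deflection of a cantilever with an end point load: δ = P·L^3 / (3·E·I). Convert P = 30 kN = 30000 N, E = 70 GPa = 7 × 10¹⁰ Pa.
  δ = (30000 × 1.7^3) / (3 × (7 × 10¹⁰) × (4.68 × 10⁻⁵)) = 0.015 m = 15 mm
(b) Maximum bending moment at the fixed end: M = P·L = 30000 × 1.7 = 51000 N·m. Convert y_max = 50 mm = 0.05 m.
  σ = M·y_max / I = (51000 × 0.05) / (4.68 × 10⁻⁵) = 5.449 × 10⁷ Pa = 54.49 MPa
Final answer: (a) δ = 15 mm, (b) σ = 54.49 MPa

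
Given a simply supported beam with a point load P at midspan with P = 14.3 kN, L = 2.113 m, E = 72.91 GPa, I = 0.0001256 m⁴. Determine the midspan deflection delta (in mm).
Model: a simply supported beam with a point load P at midspan, so delta = (P·L^3) / (48·E·I).
Convert to SI units:
  P = 14.3 kN = 14300 N
  E = 72.91 GPa = 7.291 × 10¹⁰ Pa
Substitute:
  delta = (14300 × 2.113^3) / (48 × (7.291 × 10¹⁰) × 0.0001256)
  delta = 0.0003069 m
Convert: delta = 0.0003069 m = 0.3069 mm
Final answer: delta = 0.3069 mm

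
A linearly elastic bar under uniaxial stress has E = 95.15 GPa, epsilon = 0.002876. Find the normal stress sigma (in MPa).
Model: a linearly elastic bar under uniaxial stress, so sigma = E·epsilon.
Convert to SI units:
  E = 95.15 GPa = 9.515 × 10¹⁰ Pa
Substitute:
  sigma = (9.515 × 10¹⁰) × 0.002876
  sigma = 2.737 × 10⁸ Pa
Convert: sigma = 2.737 × 10⁸ Pa = 273.7 MPa
Final answer: sigma = 273.7 MPa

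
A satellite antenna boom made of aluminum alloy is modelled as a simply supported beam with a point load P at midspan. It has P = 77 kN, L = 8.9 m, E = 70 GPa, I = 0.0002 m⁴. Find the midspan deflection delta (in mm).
Model: a simply supported beam with a point load P at midspan, so delta = (P·L^3) / (48·E·I).
Convert to SI units:
  P = 77 kN = 77000 N
  E = 70 GPa = 7 × 10¹⁰ Pa
Substitute:
  delta = (77000 × 8.9^3) / (48 × (7 × 10¹⁰) × 0.0002)
  delta = 0.08078 m
Convert: delta = 0.08078 m = 80.78 mm
Final answer: delta = 80.78 mm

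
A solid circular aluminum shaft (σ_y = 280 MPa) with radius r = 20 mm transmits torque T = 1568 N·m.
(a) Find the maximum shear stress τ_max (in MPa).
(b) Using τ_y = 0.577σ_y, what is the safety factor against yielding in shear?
(a) For a solid circular shaft, τ_max = T·r/J with J = π·r^4/2, i.e. τ_max = 2·T / (π·r^3). Convert r = 20 mm = 0.02 m.
  τ_max = (2 × 1568) / (π × 0.02^3) = 1.248 × 10⁸ Pa = 124.8 MPa
(b) τ_y = 0.577 × 280 = 161.56 MPa
  SF = τ_y/τ_max = 161.56 / 124.8 = 1.295
Final answer: (a) τ_max = 124.8 MPa, (b) SF = 1.295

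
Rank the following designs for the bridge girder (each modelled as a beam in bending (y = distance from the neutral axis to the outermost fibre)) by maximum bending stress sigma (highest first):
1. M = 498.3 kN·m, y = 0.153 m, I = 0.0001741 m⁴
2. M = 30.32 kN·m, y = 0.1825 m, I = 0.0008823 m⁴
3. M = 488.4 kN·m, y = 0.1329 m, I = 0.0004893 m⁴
Model: a beam in bending (y = distance from the neutral axis to the outermost fibre), so sigma = (M·y) / I (SI units).
  Case 1: sigma = (498300 × 0.153) / 0.0001741 = 4.379 × 10⁸ Pa = 437.9 MPa
  Case 2: sigma = (30320 × 0.1825) / 0.0008823 = 6.272 × 10⁶ Pa = 6.272 MPa
  Case 3: sigma = (488400 × 0.1329) / 0.0004893 = 1.327 × 10⁸ Pa = 132.7 MPa
Ordering: 437.9 MPa (case 1) > 132.7 MPa (case 3) > 6.272 MPa (case 2)
Final answer: 1, 3, 2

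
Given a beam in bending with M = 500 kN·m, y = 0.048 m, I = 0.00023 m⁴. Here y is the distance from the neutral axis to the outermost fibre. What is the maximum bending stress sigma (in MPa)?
Model: a beam in bending, so sigma = (M·y) / I.
Convert to SI units:
  M = 500 kN·m = 500000 N·m
Substitute:
  sigma = (500000 × 0.048) / 0.00023
  sigma = 1.043 × 10⁸ Pa
Convert: sigma = 1.043 × 10⁸ Pa = 104.3 MPa
Final answer: sigma = 104.3 MPa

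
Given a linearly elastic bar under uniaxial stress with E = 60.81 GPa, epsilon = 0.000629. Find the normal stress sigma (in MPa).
Model: a linearly elastic bar under uniaxial stress, so sigma = E·epsilon.
Convert to SI units:
  E = 60.81 GPa = 6.081 × 10¹⁰ Pa
Substitute:
  sigma = (6.081 × 10¹⁰) × 0.000629
  sigma = 3.825 × 10⁷ Pa
Convert: sigma = 3.825 × 10⁷ Pa = 38.25 MPa
Final answer: sigma = 38.25 MPa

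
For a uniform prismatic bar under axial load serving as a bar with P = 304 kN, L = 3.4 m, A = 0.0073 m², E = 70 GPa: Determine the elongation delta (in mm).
Model: a uniform prismatic bar under axial load, so delta = (P·L) / (A·E).
Convert to SI units:
  P = 304 kN = 304000 N
  E = 70 GPa = 7 × 10¹⁰ Pa
Substitute:
  delta = (304000 × 3.4) / (0.0073 × (7 × 10¹⁰))
  delta = 0.002023 m
Convert: delta = 0.002023 m = 2.023 mm
Final answer: delta = 2.023 mm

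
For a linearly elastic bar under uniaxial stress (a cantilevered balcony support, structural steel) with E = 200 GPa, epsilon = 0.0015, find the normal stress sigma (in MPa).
Model: a linearly elastic bar under uniaxial stress, so epsilon = sigma / E.
Solve for sigma: sigma = epsilon·E.
Convert to SI units:
  E = 200 GPa = 2 × 10¹¹ Pa
Substitute:
  sigma = 0.0015 × (2 × 10¹¹)
  sigma = 3 × 10⁸ Pa
Convert: sigma = 3 × 10⁸ Pa = 300 MPa
Final answer: sigma = 300 MPa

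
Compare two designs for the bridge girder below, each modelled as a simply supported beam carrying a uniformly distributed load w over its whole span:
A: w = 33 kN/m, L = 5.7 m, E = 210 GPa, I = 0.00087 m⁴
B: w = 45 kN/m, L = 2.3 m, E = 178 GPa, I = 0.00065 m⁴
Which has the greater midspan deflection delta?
Model: a simply supported beam carrying a uniformly distributed load w over its whole span, so delta = (5·w·L^4) / (384·E·I) (SI units).
  A: delta = (5 × 33000 × 5.7^4) / (384 × (2.1 × 10¹¹) × 0.00087) = 0.002483 m = 2.483 mm
  B: delta = (5 × 45000 × 2.3^4) / (384 × (1.78 × 10¹¹) × 0.00065) = 0.0001417 m = 0.1417 mm
2.483 mm > 0.1417 mm, so A is larger.
Final answer: A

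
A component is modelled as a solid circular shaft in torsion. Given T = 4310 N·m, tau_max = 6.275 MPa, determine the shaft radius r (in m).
Model: a solid circular shaft in torsion, so tau_max = (2·T) / (π·r^3).
Solve for r: r = ((2·T) / (π·tau_max))^(1/3).
Convert to SI units:
  tau_max = 6.275 MPa = 6.275 × 10⁶ Pa
Substitute:
  r = ((2 × 4310) / (π × (6.275 × 10⁶)))^(1/3)
  r = 0.0759 m
Final answer: r = 0.0759 m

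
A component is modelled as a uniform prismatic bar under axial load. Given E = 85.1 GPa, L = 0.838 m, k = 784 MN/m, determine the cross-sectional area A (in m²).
Model: a uniform prismatic bar under axial load, so k = (A·E) / L.
Solve for A: A = (k·L) / E.
Convert to SI units:
  E = 85.1 GPa = 8.51 × 10¹⁰ Pa
  k = 784 MN/m = 7.84 × 10⁸ N/m
Substitute:
  A = ((7.84 × 10⁸) × 0.838) / (8.51 × 10¹⁰)
  A = 0.00772 m²
Final answer: A = 0.00772 m²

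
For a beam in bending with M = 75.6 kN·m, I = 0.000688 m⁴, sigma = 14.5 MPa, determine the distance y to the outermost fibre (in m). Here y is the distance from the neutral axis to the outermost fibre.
Model: a beam in bending, so sigma = (M·y) / I.
Solve for y: y = (sigma·I) / M.
Convert to SI units:
  M = 75.6 kN·m = 75600 N·m
  sigma = 14.5 MPa = 1.45 × 10⁷ Pa
Substitute:
  y = ((1.45 × 10⁷) × 0.000688) / 75600
  y = 0.132 m
Final answer: y = 0.132 m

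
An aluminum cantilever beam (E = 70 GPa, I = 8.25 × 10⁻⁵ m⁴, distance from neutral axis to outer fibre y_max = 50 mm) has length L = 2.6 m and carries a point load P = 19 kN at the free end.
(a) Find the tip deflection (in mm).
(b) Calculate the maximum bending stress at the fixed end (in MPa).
(a) Tip deflection of a cantilever with an end point load: δ = P·L^3 / (3·E·I). Convert P = 19 kN = 19000 N, E = 70 GPa = 7 × 10¹⁰ Pa.
  δ = (19000 × 2.6^3) / (3 × (7 × 10¹⁰) × (8.25 × 10⁻⁵)) = 0.01928 m = 19.28 mm
(b) Maximum bending moment at the fixed end: M = P·L = 19000 × 2.6 = 49400 N·m. Convert y_max = 50 mm = 0.05 m.
  σ = M·y_max / I = (49400 × 0.05) / (8.25 × 10⁻⁵) = 2.994 × 10⁷ Pa = 29.94 MPa
Final answer: (a) δ = 19.28 mm, (b) σ = 29.94 MPa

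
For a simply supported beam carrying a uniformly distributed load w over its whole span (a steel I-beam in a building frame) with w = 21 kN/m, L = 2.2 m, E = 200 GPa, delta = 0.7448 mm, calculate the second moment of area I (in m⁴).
Model: a simply supported beam carrying a uniformly distributed load w over its whole span, so delta = (5·w·L^4) / (384·E·I).
Solve for I: I = (5·w·L^4) / (384·delta·E).
Convert to SI units:
  w = 21 kN/m = 21000 N/m
  E = 200 GPa = 2 × 10¹¹ Pa
  delta = 0.7448 mm = 0.0007448 m
Substitute:
  I = (5 × 21000 × 2.2^4) / (384 × 0.0007448 × (2 × 10¹¹))
  I = 4.3 × 10⁻⁵ m⁴
Final answer: I = 4.3 × 10⁻⁵ m⁴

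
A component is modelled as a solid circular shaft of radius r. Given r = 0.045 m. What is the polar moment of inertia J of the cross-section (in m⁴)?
Model: a solid circular shaft of radius r, so J = (π·r^4) / 2.
Substitute:
  J = (π × 0.045^4) / 2
  J = 6.441 × 10⁻⁶ m⁴
Final answer: J = 6.441 × 10⁻⁶ m⁴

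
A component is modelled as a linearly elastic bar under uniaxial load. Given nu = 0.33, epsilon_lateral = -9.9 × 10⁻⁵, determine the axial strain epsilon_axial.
Model: a linearly elastic bar under uniaxial load, so epsilon_lateral = -nu·epsilon_axial.
Solve for epsilon_axial: epsilon_axial = -epsilon_lateral / nu.
Substitute:
  epsilon_axial = -(-9.9 × 10⁻⁵) / 0.33
  epsilon_axial = 0.0003
Final answer: epsilon_axial = 0.0003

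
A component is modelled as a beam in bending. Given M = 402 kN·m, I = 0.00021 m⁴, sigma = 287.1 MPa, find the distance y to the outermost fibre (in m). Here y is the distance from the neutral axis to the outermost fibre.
Model: a beam in bending, so sigma = (M·y) / I.
Solve for y: y = (sigma·I) / M.
Convert to SI units:
  M = 402 kN·m = 402000 N·m
  sigma = 287.1 MPa = 2.871 × 10⁸ Pa
Substitute:
  y = ((2.871 × 10⁸) × 0.00021) / 402000
  y = 0.15 m
Final answer: y = 0.15 m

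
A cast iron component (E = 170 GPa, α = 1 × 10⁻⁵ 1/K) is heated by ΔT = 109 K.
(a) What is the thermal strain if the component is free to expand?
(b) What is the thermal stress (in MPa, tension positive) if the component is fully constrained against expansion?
(a) Free thermal strain ε_th = α·ΔT = (1 × 10⁻⁵) × 109 = 0.00109
(b) Fully constrained, the expansion is suppressed, so σ = -E·α·ΔT. Convert E = 170 GPa = 1.7 × 10¹¹ Pa.
  σ = -(1.7 × 10¹¹) × (1 × 10⁻⁵) × 109 = -1.853 × 10⁸ Pa = -185.3 MPa (compressive)
Final answer: (a) ε_th = 0.00109, (b) σ = -185.3 MPa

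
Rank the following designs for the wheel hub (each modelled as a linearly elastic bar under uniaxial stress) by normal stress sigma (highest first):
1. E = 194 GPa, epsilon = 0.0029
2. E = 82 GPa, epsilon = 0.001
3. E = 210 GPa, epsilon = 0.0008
Model: a linearly elastic bar under uniaxial stress, so sigma = E·epsilon (SI units).
  Case 1: sigma = (1.94 × 10¹¹) × 0.0029 = 5.626 × 10⁸ Pa = 562.6 MPa
  Case 2: sigma = (8.2 × 10¹⁰) × 0.001 = 8.2 × 10⁷ Pa = 82 MPa
  Case 3: sigma = (2.1 × 10¹¹) × 0.0008 = 1.68 × 10⁸ Pa = 168 MPa
Ordering: 562.6 MPa (case 1) > 168 MPa (case 3) > 82 MPa (case 2)
Final answer: 1, 3, 2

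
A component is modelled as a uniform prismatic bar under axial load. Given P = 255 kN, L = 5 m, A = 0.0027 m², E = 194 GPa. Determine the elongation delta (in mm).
Model: a uniform prismatic bar under axial load, so delta = (P·L) / (A·E).
Convert to SI units:
  P = 255 kN = 255000 N
  E = 194 GPa = 1.94 × 10¹¹ Pa
Substitute:
  delta = (255000 × 5) / (0.0027 × (1.94 × 10¹¹))
  delta = 0.002434 m
Convert: delta = 0.002434 m = 2.434 mm
Final answer: delta = 2.434 mm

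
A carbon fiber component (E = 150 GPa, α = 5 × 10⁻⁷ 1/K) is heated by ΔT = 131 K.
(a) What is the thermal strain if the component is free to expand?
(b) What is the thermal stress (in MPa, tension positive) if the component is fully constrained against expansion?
(a) Free thermal strain ε_th = α·ΔT = (5 × 10⁻⁷) × 131 = 6.55 × 10⁻⁵
(b) Fully constrained, the expansion is suppressed, so σ = -E·α·ΔT. Convert E = 150 GPa = 1.5 × 10¹¹ Pa.
  σ = -(1.5 × 10¹¹) × (5 × 10⁻⁷) × 131 = -9.825 × 10⁶ Pa = -9.825 MPa (compressive)
Final answer: (a) ε_th = 6.55 × 10⁻⁵, (b) σ = -9.825 MPa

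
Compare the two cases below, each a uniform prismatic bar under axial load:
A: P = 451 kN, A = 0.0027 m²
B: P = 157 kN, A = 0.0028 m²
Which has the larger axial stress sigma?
Model: a uniform prismatic bar under axial load, so sigma = P / A (SI units).
  A: sigma = 451000 / 0.0027 = 1.67 × 10⁸ Pa = 167 MPa
  B: sigma = 157000 / 0.0028 = 5.607 × 10⁷ Pa = 56.07 MPa
167 MPa > 56.07 MPa, so A is larger.
Final answer: A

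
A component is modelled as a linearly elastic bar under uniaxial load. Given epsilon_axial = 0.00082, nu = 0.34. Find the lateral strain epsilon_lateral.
Model: a linearly elastic bar under uniaxial load, so epsilon_lateral = -nu·epsilon_axial.
Substitute:
  epsilon_lateral = -(0.34 × 0.00082)
  epsilon_lateral = -0.0002788
Final answer: epsilon_lateral = -0.0002788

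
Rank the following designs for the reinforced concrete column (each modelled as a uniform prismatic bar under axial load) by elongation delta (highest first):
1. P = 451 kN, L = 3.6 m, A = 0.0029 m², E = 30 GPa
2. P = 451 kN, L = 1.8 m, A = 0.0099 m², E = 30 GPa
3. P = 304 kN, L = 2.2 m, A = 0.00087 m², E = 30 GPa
Model: a uniform prismatic bar under axial load, so delta = (P·L) / (A·E) (SI units).
  Case 1: delta = (451000 × 3.6) / (0.0029 × (3 × 10¹⁰)) = 0.01866 m = 18.66 mm
  Case 2: delta = (451000 × 1.8) / (0.0099 × (3 × 10¹⁰)) = 0.002733 m = 2.733 mm
  Case 3: delta = (304000 × 2.2) / (0.00087 × (3 × 10¹⁰)) = 0.02562 m = 25.62 mm
Ordering: 25.62 mm (case 3) > 18.66 mm (case 1) > 2.733 mm (case 2)
Final answer: 3, 1, 2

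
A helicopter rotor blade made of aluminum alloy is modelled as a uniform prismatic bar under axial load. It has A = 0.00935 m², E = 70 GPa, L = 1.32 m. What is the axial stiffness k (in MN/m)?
Model: a uniform prismatic bar under axial load, so k = (A·E) / L.
Convert to SI units:
  E = 70 GPa = 7 × 10¹⁰ Pa
Substitute:
  k = (0.00935 × (7 × 10¹⁰)) / 1.32
  k = 4.958 × 10⁸ N/m
Convert: k = 4.958 × 10⁸ N/m = 495.8 MN/m
Final answer: k = 495.8 MN/m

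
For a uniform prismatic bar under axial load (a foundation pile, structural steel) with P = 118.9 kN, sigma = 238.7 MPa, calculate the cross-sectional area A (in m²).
Model: a uniform prismatic bar under axial load, so sigma = P / A.
Solve for A: A = P / sigma.
Convert to SI units:
  P = 118.9 kN = 118900 N
  sigma = 238.7 MPa = 2.387 × 10⁸ Pa
Substitute:
  A = 118900 / (2.387 × 10⁸)
  A = 0.0004981 m²
Final answer: A = 0.0004981 m²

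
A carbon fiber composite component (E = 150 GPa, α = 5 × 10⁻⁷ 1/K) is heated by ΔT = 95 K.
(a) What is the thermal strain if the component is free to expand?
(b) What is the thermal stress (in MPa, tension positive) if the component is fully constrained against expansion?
(a) Free thermal strain ε_th = α·ΔT = (5 × 10⁻⁷) × 95 = 4.75 × 10⁻⁵
(b) Fully constrained, the expansion is suppressed, so σ = -E·α·ΔT. Convert E = 150 GPa = 1.5 × 10¹¹ Pa.
  σ = -(1.5 × 10¹¹) × (5 × 10⁻⁷) × 95 = -7.125 × 10⁶ Pa = -7.125 MPa (compressive)
Final answer: (a) ε_th = 4.75 × 10⁻⁵, (b) σ = -7.125 MPa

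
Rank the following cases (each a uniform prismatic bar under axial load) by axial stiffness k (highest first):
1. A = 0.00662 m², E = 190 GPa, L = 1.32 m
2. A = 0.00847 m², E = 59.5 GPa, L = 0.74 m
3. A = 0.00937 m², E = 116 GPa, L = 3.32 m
Model: a uniform prismatic bar under axial load, so k = (A·E) / L (SI units).
  Case 1: k = (0.00662 × (1.9 × 10¹¹)) / 1.32 = 9.529 × 10⁸ N/m = 952.9 MN/m
  Case 2: k = (0.00847 × (5.95 × 10¹⁰)) / 0.74 = 6.81 × 10⁸ N/m = 681 MN/m
  Case 3: k = (0.00937 × (1.16 × 10¹¹)) / 3.32 = 3.274 × 10⁸ N/m = 327.4 MN/m
Ordering: 952.9 MN/m (case 1) > 681 MN/m (case 2) > 327.4 MN/m (case 3)
Final answer: 1, 2, 3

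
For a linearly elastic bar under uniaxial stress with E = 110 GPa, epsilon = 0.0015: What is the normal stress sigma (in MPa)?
Model: a linearly elastic bar under uniaxial stress, so sigma = E·epsilon.
Convert to SI units:
  E = 110 GPa = 1.1 × 10¹¹ Pa
Substitute:
  sigma = (1.1 × 10¹¹) × 0.0015
  sigma = 1.65 × 10⁸ Pa
Convert: sigma = 1.65 × 10⁸ Pa = 165 MPa
Final answer: sigma = 165 MPa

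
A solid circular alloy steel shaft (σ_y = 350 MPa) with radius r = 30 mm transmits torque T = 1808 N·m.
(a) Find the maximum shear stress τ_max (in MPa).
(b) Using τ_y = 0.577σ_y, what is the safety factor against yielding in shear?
(a) For a solid circular shaft, τ_max = T·r/J with J = π·r^4/2, i.e. τ_max = 2·T / (π·r^3). Convert r = 30 mm = 0.03 m.
  τ_max = (2 × 1808) / (π × 0.03^3) = 4.263 × 10⁷ Pa = 42.63 MPa
(b) τ_y = 0.577 × 350 = 201.95 MPa
  SF = τ_y/τ_max = 201.95 / 42.63 = 4.737
Final answer: (a) τ_max = 42.63 MPa, (b) SF = 4.737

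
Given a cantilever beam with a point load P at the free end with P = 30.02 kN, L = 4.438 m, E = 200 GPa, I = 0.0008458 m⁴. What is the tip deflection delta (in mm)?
Model: a cantilever beam with a point load P at the free end, so delta = (P·L^3) / (3·E·I).
Convert to SI units:
  P = 30.02 kN = 30020 N
  E = 200 GPa = 2 × 10¹¹ Pa
Substitute:
  delta = (30020 × 4.438^3) / (3 × (2 × 10¹¹) × 0.0008458)
  delta = 0.005171 m
Convert: delta = 0.005171 m = 5.171 mm
Final answer: delta = 5.171 mm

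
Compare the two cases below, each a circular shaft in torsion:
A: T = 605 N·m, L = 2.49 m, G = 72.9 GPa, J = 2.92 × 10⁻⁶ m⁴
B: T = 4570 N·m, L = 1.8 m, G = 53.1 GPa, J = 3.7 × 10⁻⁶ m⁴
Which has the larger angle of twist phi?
Model: a circular shaft in torsion, so phi = (T·L) / (G·J) (SI units).
  A: phi = (605 × 2.49) / ((7.29 × 10¹⁰) × (2.92 × 10⁻⁶)) = 0.007077 rad = 0.4055°
  B: phi = (4570 × 1.8) / ((5.31 × 10¹⁰) × (3.7 × 10⁻⁶)) = 0.04187 rad = 2.399°
2.399° > 0.4055°, so B is larger.
Final answer: B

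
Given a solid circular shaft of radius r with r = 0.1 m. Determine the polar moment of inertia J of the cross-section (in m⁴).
Model: a solid circular shaft of radius r, so J = (π·r^4) / 2.
Substitute:
  J = (π × 0.1^4) / 2
  J = 0.0001571 m⁴
Final answer: J = 0.0001571 m⁴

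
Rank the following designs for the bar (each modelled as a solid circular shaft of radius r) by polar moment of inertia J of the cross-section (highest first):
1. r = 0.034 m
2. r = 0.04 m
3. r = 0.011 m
Model: a solid circular shaft of radius r, so J = (π·r^4) / 2 (SI units).
  Case 1: J = (π × 0.034^4) / 2 = 2.099 × 10⁻⁶ m⁴
  Case 2: J = (π × 0.04^4) / 2 = 4.021 × 10⁻⁶ m⁴
  Case 3: J = (π × 0.011^4) / 2 = 2.3 × 10⁻⁸ m⁴
Ordering: 4.021 × 10⁻⁶ m⁴ (case 2) > 2.099 × 10⁻⁶ m⁴ (case 1) > 2.3 × 10⁻⁸ m⁴ (case 3)
Final answer: 2, 1, 3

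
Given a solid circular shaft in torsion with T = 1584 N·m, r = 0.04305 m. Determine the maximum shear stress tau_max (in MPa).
Model: a solid circular shaft in torsion, so tau_max = (2·T) / (π·r^3).
Substitute:
  tau_max = (2 × 1584) / (π × 0.04305^3)
  tau_max = 1.264 × 10⁷ Pa
Convert: tau_max = 1.264 × 10⁷ Pa = 12.64 MPa
Final answer: tau_max = 12.64 MPa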